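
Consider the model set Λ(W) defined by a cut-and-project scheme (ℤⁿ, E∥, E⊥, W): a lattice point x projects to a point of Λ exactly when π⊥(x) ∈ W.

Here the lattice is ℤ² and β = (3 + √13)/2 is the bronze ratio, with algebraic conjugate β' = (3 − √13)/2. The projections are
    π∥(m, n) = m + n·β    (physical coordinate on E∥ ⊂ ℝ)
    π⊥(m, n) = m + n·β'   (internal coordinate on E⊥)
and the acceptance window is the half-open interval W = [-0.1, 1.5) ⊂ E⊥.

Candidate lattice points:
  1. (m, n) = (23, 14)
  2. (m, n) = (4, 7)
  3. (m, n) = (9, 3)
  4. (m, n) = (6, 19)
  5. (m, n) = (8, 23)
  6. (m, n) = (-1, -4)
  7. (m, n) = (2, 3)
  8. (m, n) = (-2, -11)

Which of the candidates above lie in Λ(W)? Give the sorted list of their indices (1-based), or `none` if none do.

β' = (3−√13)/2 ≈ -0.30278.
#1 (23,14): internal coord 23 + (14)·β' = +18.76114; +18.76114 ∉ [-0.1, 1.5) → out
#2 (4,7): internal coord 4 + (7)·β' = +1.88057; +1.88057 ∉ [-0.1, 1.5) → out
#3 (9,3): internal coord 9 + (3)·β' = +8.09167; +8.09167 ∉ [-0.1, 1.5) → out
#4 (6,19): internal coord 6 + (19)·β' = +0.24726; +0.24726 ∈ [-0.1, 1.5) → IN Λ
#5 (8,23): internal coord 8 + (23)·β' = +1.03616; +1.03616 ∈ [-0.1, 1.5) → IN Λ
#6 (-1,-4): internal coord -1 + (-4)·β' = +0.21110; +0.21110 ∈ [-0.1, 1.5) → IN Λ
#7 (2,3): internal coord 2 + (3)·β' = +1.09167; +1.09167 ∈ [-0.1, 1.5) → IN Λ
#8 (-2,-11): internal coord -2 + (-11)·β' = +1.33053; +1.33053 ∈ [-0.1, 1.5) → IN Λ

4, 5, 6, 7, 8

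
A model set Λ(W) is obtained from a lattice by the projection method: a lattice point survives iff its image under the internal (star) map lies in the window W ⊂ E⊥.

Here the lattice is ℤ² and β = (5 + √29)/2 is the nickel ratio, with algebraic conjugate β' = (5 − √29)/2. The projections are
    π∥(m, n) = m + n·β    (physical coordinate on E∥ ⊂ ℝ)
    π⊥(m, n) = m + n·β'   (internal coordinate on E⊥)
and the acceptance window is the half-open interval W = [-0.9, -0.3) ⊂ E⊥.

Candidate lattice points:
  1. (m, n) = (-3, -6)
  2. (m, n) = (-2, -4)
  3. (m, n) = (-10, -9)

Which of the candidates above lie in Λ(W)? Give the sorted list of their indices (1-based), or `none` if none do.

none

Compute β' = (5−√29)/2 = -0.19258, so π⊥(m,n) = m -0.19258·n.
#1 (-3,-6): internal coord -3 + (-6)·β' = -1.84451; -1.84451 ∉ [-0.9, -0.3) → out
#2 (-2,-4): internal coord -2 + (-4)·β' = -1.22967; -1.22967 ∉ [-0.9, -0.3) → out
#3 (-10,-9): internal coord -10 + (-9)·β' = -8.26676; -8.26676 ∉ [-0.9, -0.3) → out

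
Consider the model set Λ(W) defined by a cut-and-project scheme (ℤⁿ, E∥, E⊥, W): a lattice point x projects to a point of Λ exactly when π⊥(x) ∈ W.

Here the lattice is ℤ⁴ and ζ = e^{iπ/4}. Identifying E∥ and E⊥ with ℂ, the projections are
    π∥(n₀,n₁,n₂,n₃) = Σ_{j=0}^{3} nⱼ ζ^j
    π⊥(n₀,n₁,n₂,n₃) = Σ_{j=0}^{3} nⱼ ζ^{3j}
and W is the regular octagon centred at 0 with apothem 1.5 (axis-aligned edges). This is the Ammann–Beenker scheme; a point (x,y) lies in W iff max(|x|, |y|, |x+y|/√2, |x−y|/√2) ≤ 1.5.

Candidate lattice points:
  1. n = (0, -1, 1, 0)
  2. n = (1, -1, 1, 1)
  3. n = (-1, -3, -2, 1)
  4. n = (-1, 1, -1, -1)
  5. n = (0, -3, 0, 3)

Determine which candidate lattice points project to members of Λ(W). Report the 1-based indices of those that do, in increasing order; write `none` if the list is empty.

none

With ζ = e^{iπ/4} the internal vectors are ζ^0,ζ^3,ζ^6,ζ^9.
candidate 1: n = (0, -1, 1, 0) → π⊥ ≈ (+0.707107, -1.707107); max(|x|,|y|,|x±y|/√2) = 1.707107 > 1.5 ⇒ ∉ W
candidate 2: n = (1, -1, 1, 1) → π⊥ ≈ (+2.414214, -1.000000); max(|x|,|y|,|x±y|/√2) = 2.414214 > 1.5 ⇒ ∉ W
candidate 3: n = (-1, -3, -2, 1) → π⊥ ≈ (+1.828427, +0.585786); max(|x|,|y|,|x±y|/√2) = 1.828427 > 1.5 ⇒ ∉ W
candidate 4: n = (-1, 1, -1, -1) → π⊥ ≈ (-2.414214, +1.000000); max(|x|,|y|,|x±y|/√2) = 2.414214 > 1.5 ⇒ ∉ W
candidate 5: n = (0, -3, 0, 3) → π⊥ ≈ (+4.242641, +0.000000); max(|x|,|y|,|x±y|/√2) = 4.242641 > 1.5 ⇒ ∉ W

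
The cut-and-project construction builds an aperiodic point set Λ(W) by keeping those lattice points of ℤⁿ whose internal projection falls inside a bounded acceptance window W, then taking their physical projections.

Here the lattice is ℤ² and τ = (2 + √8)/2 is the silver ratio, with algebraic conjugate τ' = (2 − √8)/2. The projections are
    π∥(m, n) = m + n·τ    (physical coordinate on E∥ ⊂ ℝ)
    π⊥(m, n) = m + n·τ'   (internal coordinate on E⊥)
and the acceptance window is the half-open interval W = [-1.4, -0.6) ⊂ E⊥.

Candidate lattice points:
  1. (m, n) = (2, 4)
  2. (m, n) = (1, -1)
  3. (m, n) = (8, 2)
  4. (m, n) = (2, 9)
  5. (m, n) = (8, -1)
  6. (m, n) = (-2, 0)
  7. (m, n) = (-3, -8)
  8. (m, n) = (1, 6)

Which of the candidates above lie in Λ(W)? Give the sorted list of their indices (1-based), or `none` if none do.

none

Compute τ' = (2−√8)/2 = -0.414214, so π⊥(m,n) = m -0.414214·n.
[1] lift (2,4): star map gives 0.343146; window check -1.4 ≤ 0.343146 < -0.6 is false → out
[2] lift (1,-1): star map gives 1.414214; window check -1.4 ≤ 1.414214 < -0.6 is false → out
[3] lift (8,2): star map gives 7.171573; window check -1.4 ≤ 7.171573 < -0.6 is false → out
[4] lift (2,9): star map gives -1.727922; window check -1.4 ≤ -1.727922 < -0.6 is false → out
[5] lift (8,-1): star map gives 8.414214; window check -1.4 ≤ 8.414214 < -0.6 is false → out
[6] lift (-2,0): star map gives -2.000000; window check -1.4 ≤ -2.000000 < -0.6 is false → out
[7] lift (-3,-8): star map gives 0.313708; window check -1.4 ≤ 0.313708 < -0.6 is false → out
[8] lift (1,6): star map gives -1.485281; window check -1.4 ≤ -1.485281 < -0.6 is false → out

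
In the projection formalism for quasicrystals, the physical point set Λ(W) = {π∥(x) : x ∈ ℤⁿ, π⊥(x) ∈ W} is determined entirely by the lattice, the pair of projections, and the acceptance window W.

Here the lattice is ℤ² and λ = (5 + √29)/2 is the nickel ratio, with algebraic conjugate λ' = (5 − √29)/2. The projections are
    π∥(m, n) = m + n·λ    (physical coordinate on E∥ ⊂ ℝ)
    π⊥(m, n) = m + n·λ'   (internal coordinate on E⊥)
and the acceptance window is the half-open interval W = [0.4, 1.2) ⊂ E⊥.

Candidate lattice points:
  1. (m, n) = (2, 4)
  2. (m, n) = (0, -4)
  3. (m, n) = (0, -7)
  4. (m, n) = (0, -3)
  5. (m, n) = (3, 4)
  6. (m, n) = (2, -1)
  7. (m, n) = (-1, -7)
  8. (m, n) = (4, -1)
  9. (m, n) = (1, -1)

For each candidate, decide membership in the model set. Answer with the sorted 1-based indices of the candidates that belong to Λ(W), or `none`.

Compute λ' = (5−√29)/2 = -0.1926, so π⊥(m,n) = m -0.1926·n.
#1 (2,4): internal coord 2 + (4)·λ' = +1.2297; +1.2297 ∉ [0.4, 1.2) → out
#2 (0,-4): internal coord 0 + (-4)·λ' = +0.7703; +0.7703 ∈ [0.4, 1.2) → IN Λ
#3 (0,-7): internal coord 0 + (-7)·λ' = +1.3481; +1.3481 ∉ [0.4, 1.2) → out
#4 (0,-3): internal coord 0 + (-3)·λ' = +0.5777; +0.5777 ∈ [0.4, 1.2) → IN Λ
#5 (3,4): internal coord 3 + (4)·λ' = +2.2297; +2.2297 ∉ [0.4, 1.2) → out
#6 (2,-1): internal coord 2 + (-1)·λ' = +2.1926; +2.1926 ∉ [0.4, 1.2) → out
#7 (-1,-7): internal coord -1 + (-7)·λ' = +0.3481; +0.3481 ∉ [0.4, 1.2) → out
#8 (4,-1): internal coord 4 + (-1)·λ' = +4.1926; +4.1926 ∉ [0.4, 1.2) → out
#9 (1,-1): internal coord 1 + (-1)·λ' = +1.1926; +1.1926 ∈ [0.4, 1.2) → IN Λ

2, 4, 9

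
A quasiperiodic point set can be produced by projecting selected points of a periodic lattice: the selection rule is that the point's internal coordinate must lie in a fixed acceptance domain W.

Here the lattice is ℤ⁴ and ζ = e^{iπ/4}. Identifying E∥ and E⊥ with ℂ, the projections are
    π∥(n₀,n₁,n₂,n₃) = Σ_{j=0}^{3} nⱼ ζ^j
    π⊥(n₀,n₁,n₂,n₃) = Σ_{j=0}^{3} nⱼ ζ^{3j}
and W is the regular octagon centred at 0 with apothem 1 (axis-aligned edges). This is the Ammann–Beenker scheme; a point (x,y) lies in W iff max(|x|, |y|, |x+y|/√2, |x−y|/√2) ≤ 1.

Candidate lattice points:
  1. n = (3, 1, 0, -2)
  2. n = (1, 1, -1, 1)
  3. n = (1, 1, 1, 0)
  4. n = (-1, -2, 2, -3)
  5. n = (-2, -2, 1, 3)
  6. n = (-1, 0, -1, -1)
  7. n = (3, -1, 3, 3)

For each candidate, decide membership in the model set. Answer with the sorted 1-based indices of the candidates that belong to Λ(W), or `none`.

Internal map: ζ^{3j} for j=0..3 gives (1,0), (−√2/2,√2/2), (0,−1), (√2/2,√2/2).
#1 (3, 1, 0, -2): internal (0.8787, -0.7071); octagon support 1.1213 vs apothem 1 → ∉ W
#2 (1, 1, -1, 1): internal (1.0000, 2.4142); octagon support 2.4142 vs apothem 1 → ∉ W
#3 (1, 1, 1, 0): internal (0.2929, -0.2929); octagon support 0.4142 vs apothem 1 → ∈ W
#4 (-1, -2, 2, -3): internal (-1.7071, -5.5355); octagon support 5.5355 vs apothem 1 → ∉ W
#5 (-2, -2, 1, 3): internal (1.5355, -0.2929); octagon support 1.5355 vs apothem 1 → ∉ W
#6 (-1, 0, -1, -1): internal (-1.7071, 0.2929); octagon support 1.7071 vs apothem 1 → ∉ W
#7 (3, -1, 3, 3): internal (5.8284, -1.5858); octagon support 5.8284 vs apothem 1 → ∉ W

3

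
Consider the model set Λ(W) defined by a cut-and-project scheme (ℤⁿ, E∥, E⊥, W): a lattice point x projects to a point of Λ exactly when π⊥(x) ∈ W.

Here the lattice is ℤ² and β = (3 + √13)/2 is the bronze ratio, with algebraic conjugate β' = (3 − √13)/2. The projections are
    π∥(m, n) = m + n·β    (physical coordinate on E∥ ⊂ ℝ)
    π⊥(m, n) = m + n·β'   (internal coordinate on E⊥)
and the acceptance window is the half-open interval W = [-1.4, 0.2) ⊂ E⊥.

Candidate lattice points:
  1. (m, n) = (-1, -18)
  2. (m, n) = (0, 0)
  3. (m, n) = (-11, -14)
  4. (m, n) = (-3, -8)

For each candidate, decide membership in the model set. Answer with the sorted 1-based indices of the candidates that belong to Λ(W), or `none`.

Compute β' = (3−√13)/2 = -0.302776, so π⊥(m,n) = m -0.302776·n.
#1 (-1,-18): internal coord -1 + (-18)·β' = +4.449961; +4.449961 ∉ [-1.4, 0.2) → out
#2 (0,0): internal coord 0 + (0)·β' = +0.000000; +0.000000 ∈ [-1.4, 0.2) → IN Λ
#3 (-11,-14): internal coord -11 + (-14)·β' = -6.761141; -6.761141 ∉ [-1.4, 0.2) → out
#4 (-3,-8): internal coord -3 + (-8)·β' = -0.577795; -0.577795 ∈ [-1.4, 0.2) → IN Λ

2, 4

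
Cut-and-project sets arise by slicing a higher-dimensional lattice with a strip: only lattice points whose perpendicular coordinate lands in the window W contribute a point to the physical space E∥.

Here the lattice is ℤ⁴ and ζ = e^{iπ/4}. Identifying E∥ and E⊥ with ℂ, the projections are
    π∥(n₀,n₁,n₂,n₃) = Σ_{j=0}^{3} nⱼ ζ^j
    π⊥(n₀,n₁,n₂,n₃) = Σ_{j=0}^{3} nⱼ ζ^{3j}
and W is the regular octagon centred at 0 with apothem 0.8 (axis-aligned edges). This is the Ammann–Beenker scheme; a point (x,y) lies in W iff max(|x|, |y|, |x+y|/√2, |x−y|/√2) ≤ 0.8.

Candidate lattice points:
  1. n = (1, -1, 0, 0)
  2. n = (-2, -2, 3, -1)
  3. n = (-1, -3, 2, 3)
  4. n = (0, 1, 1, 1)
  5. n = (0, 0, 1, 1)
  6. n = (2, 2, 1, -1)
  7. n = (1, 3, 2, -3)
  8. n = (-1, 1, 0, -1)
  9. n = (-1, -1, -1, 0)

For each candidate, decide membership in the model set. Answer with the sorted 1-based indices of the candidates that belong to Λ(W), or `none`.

π⊥(n) = n₀ + n₁ζ³ + n₂ζ⁶ + n₃ζ⁹ where ζ = e^{iπ/4}.
#1 (1, -1, 0, 0): internal (1.707107, -0.707107); octagon support 1.707107 vs apothem 0.8 → ∉ W
#2 (-2, -2, 3, -1): internal (-1.292893, -5.121320); octagon support 5.121320 vs apothem 0.8 → ∉ W
#3 (-1, -3, 2, 3): internal (3.242641, -2.000000); octagon support 3.707107 vs apothem 0.8 → ∉ W
#4 (0, 1, 1, 1): internal (0.000000, 0.414214); octagon support 0.414214 vs apothem 0.8 → ∈ W
#5 (0, 0, 1, 1): internal (0.707107, -0.292893); octagon support 0.707107 vs apothem 0.8 → ∈ W
#6 (2, 2, 1, -1): internal (-0.121320, -0.292893); octagon support 0.292893 vs apothem 0.8 → ∈ W
#7 (1, 3, 2, -3): internal (-3.242641, -2.000000); octagon support 3.707107 vs apothem 0.8 → ∉ W
#8 (-1, 1, 0, -1): internal (-2.414214, 0.000000); octagon support 2.414214 vs apothem 0.8 → ∉ W
#9 (-1, -1, -1, 0): internal (-0.292893, 0.292893); octagon support 0.414214 vs apothem 0.8 → ∈ W

4, 5, 6, 9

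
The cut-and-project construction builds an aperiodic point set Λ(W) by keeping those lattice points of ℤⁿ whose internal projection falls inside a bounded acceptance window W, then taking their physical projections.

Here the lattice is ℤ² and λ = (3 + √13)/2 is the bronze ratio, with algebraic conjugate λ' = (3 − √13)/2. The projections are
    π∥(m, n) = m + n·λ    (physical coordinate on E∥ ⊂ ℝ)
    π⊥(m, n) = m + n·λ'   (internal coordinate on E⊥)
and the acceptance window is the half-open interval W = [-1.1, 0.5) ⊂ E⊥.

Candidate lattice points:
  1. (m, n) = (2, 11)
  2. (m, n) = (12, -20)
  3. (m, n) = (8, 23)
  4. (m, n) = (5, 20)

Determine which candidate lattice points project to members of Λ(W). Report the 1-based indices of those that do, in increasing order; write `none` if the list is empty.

Compute λ' = (3−√13)/2 = -0.302776, so π⊥(m,n) = m -0.302776·n.
#1 (2,11): internal coord 2 + (11)·λ' = -1.330532; -1.330532 ∉ [-1.1, 0.5) → out
#2 (12,-20): internal coord 12 + (-20)·λ' = +18.055513; +18.055513 ∉ [-1.1, 0.5) → out
#3 (8,23): internal coord 8 + (23)·λ' = +1.036160; +1.036160 ∉ [-1.1, 0.5) → out
#4 (5,20): internal coord 5 + (20)·λ' = -1.055513; -1.055513 ∈ [-1.1, 0.5) → IN Λ

4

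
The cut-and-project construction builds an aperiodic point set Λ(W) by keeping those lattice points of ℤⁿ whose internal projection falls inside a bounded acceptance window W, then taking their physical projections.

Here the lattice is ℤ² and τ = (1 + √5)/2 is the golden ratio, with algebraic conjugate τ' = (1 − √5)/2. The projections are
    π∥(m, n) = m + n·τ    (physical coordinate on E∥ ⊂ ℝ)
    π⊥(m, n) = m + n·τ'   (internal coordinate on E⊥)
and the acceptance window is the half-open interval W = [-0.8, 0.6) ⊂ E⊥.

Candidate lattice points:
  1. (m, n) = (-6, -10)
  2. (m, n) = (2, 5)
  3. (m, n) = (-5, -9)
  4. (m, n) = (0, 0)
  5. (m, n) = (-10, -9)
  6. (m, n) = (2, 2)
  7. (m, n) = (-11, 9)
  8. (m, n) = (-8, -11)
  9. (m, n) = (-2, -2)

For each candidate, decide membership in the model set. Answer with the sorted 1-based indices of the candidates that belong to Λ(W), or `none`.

Numerically τ ≈ 1.6180 and τ' = −1/τ ≈ -0.6180.
#1 (-6,-10): internal coord -6 + (-10)·τ' = +0.1803; +0.1803 ∈ [-0.8, 0.6) → IN Λ
#2 (2,5): internal coord 2 + (5)·τ' = -1.0902; -1.0902 ∉ [-0.8, 0.6) → out
#3 (-5,-9): internal coord -5 + (-9)·τ' = +0.5623; +0.5623 ∈ [-0.8, 0.6) → IN Λ
#4 (0,0): internal coord 0 + (0)·τ' = +0.0000; +0.0000 ∈ [-0.8, 0.6) → IN Λ
#5 (-10,-9): internal coord -10 + (-9)·τ' = -4.4377; -4.4377 ∉ [-0.8, 0.6) → out
#6 (2,2): internal coord 2 + (2)·τ' = +0.7639; +0.7639 ∉ [-0.8, 0.6) → out
#7 (-11,9): internal coord -11 + (9)·τ' = -16.5623; -16.5623 ∉ [-0.8, 0.6) → out
#8 (-8,-11): internal coord -8 + (-11)·τ' = -1.2016; -1.2016 ∉ [-0.8, 0.6) → out
#9 (-2,-2): internal coord -2 + (-2)·τ' = -0.7639; -0.7639 ∈ [-0.8, 0.6) → IN Λ

1, 3, 4, 9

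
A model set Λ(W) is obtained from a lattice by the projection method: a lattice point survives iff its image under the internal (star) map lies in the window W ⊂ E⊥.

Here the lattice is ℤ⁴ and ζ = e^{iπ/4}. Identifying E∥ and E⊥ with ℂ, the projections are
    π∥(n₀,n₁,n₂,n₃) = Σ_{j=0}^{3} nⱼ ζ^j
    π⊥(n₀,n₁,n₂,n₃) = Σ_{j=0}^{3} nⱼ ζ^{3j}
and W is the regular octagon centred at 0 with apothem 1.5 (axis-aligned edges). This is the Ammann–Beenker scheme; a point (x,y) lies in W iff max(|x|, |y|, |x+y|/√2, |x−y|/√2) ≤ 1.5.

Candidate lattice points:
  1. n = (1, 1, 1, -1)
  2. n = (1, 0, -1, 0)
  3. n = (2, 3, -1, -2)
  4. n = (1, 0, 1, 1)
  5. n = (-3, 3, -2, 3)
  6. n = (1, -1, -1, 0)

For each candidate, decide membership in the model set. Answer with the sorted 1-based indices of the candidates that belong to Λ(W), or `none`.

1, 2

π⊥(n) = n₀ + n₁ζ³ + n₂ζ⁶ + n₃ζ⁹ where ζ = e^{iπ/4}.
candidate 1: n = (1, 1, 1, -1) → π⊥ ≈ (-0.4142, -1.0000); max(|x|,|y|,|x±y|/√2) = 1.0000 ≤ 1.5 ⇒ ∈ W
candidate 2: n = (1, 0, -1, 0) → π⊥ ≈ (+1.0000, +1.0000); max(|x|,|y|,|x±y|/√2) = 1.4142 ≤ 1.5 ⇒ ∈ W
candidate 3: n = (2, 3, -1, -2) → π⊥ ≈ (-1.5355, +1.7071); max(|x|,|y|,|x±y|/√2) = 2.2929 > 1.5 ⇒ ∉ W
candidate 4: n = (1, 0, 1, 1) → π⊥ ≈ (+1.7071, -0.2929); max(|x|,|y|,|x±y|/√2) = 1.7071 > 1.5 ⇒ ∉ W
candidate 5: n = (-3, 3, -2, 3) → π⊥ ≈ (-3.0000, +6.2426); max(|x|,|y|,|x±y|/√2) = 6.5355 > 1.5 ⇒ ∉ W
candidate 6: n = (1, -1, -1, 0) → π⊥ ≈ (+1.7071, +0.2929); max(|x|,|y|,|x±y|/√2) = 1.7071 > 1.5 ⇒ ∉ W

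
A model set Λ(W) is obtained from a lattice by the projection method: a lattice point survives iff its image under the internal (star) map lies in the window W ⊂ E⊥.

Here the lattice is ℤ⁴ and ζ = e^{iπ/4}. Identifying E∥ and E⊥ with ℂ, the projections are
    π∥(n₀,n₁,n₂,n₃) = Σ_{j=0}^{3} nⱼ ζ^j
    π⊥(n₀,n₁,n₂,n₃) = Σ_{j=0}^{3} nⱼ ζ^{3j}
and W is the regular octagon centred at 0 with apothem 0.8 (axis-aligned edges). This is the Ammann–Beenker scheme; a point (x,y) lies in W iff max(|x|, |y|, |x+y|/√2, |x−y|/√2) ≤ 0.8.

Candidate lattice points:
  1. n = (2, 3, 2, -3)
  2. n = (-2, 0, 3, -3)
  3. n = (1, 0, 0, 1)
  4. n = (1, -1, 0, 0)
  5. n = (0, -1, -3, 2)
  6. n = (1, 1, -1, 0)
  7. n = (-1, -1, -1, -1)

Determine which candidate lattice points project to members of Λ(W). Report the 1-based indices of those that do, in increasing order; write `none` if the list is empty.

none

With ζ = e^{iπ/4} the internal vectors are ζ^0,ζ^3,ζ^6,ζ^9.
#1 (2, 3, 2, -3): internal (-2.2426, -2.0000); octagon support 3.0000 vs apothem 0.8 → ∉ W
#2 (-2, 0, 3, -3): internal (-4.1213, -5.1213); octagon support 6.5355 vs apothem 0.8 → ∉ W
#3 (1, 0, 0, 1): internal (1.7071, 0.7071); octagon support 1.7071 vs apothem 0.8 → ∉ W
#4 (1, -1, 0, 0): internal (1.7071, -0.7071); octagon support 1.7071 vs apothem 0.8 → ∉ W
#5 (0, -1, -3, 2): internal (2.1213, 3.7071); octagon support 4.1213 vs apothem 0.8 → ∉ W
#6 (1, 1, -1, 0): internal (0.2929, 1.7071); octagon support 1.7071 vs apothem 0.8 → ∉ W
#7 (-1, -1, -1, -1): internal (-1.0000, -0.4142); octagon support 1.0000 vs apothem 0.8 → ∉ W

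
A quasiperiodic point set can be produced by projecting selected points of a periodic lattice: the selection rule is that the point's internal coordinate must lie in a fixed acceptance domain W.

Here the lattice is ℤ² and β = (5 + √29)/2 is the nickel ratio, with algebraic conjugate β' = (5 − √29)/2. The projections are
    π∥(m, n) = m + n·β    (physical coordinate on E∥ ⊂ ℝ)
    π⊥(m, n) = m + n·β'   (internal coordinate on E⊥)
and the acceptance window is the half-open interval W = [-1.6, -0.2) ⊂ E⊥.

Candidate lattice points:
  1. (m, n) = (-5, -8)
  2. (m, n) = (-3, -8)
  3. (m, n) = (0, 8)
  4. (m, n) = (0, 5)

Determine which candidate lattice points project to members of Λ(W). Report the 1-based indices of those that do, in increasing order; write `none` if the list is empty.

2, 3, 4

Compute β' = (5−√29)/2 = -0.192582, so π⊥(m,n) = m -0.192582·n.
[1] lift (-5,-8): star map gives -3.459341; window check -1.6 ≤ -3.459341 < -0.2 is false → out
[2] lift (-3,-8): star map gives -1.459341; window check -1.6 ≤ -1.459341 < -0.2 is true → IN Λ
[3] lift (0,8): star map gives -1.540659; window check -1.6 ≤ -1.540659 < -0.2 is true → IN Λ
[4] lift (0,5): star map gives -0.962912; window check -1.6 ≤ -0.962912 < -0.2 is true → IN Λ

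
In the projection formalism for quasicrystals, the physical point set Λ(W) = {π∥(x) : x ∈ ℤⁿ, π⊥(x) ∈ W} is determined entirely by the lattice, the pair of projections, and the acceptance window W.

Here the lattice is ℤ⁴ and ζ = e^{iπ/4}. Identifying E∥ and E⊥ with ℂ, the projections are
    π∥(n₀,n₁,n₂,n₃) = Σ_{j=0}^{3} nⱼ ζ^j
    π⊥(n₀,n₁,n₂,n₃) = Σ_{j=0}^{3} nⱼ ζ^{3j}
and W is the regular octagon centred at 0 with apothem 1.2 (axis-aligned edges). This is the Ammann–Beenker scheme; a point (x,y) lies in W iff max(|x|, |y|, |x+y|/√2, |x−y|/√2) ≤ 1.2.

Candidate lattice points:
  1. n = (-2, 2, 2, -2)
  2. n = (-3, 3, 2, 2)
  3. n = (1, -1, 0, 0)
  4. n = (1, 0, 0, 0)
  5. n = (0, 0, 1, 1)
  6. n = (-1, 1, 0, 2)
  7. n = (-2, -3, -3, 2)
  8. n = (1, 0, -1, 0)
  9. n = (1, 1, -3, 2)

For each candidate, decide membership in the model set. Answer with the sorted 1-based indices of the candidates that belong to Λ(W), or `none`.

With ζ = e^{iπ/4} the internal vectors are ζ^0,ζ^3,ζ^6,ζ^9.
#1 (-2, 2, 2, -2): internal (-4.8284, -2.0000); octagon support 4.8284 vs apothem 1.2 → ∉ W
#2 (-3, 3, 2, 2): internal (-3.7071, 1.5355); octagon support 3.7071 vs apothem 1.2 → ∉ W
#3 (1, -1, 0, 0): internal (1.7071, -0.7071); octagon support 1.7071 vs apothem 1.2 → ∉ W
#4 (1, 0, 0, 0): internal (1.0000, 0.0000); octagon support 1.0000 vs apothem 1.2 → ∈ W
#5 (0, 0, 1, 1): internal (0.7071, -0.2929); octagon support 0.7071 vs apothem 1.2 → ∈ W
#6 (-1, 1, 0, 2): internal (-0.2929, 2.1213); octagon support 2.1213 vs apothem 1.2 → ∉ W
#7 (-2, -3, -3, 2): internal (1.5355, 2.2929); octagon support 2.7071 vs apothem 1.2 → ∉ W
#8 (1, 0, -1, 0): internal (1.0000, 1.0000); octagon support 1.4142 vs apothem 1.2 → ∉ W
#9 (1, 1, -3, 2): internal (1.7071, 5.1213); octagon support 5.1213 vs apothem 1.2 → ∉ W

4, 5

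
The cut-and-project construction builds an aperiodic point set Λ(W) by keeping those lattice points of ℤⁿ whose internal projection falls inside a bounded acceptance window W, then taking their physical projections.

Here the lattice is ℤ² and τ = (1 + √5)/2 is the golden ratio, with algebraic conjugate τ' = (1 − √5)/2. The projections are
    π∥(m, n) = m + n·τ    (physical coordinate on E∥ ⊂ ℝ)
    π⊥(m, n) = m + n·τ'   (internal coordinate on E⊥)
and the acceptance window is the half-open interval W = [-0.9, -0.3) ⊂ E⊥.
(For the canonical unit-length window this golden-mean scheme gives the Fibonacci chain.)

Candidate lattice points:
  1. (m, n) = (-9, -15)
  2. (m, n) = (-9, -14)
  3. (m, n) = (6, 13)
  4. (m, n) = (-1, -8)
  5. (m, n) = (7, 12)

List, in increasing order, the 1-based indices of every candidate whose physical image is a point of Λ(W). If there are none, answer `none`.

2, 5

Compute τ' = (1−√5)/2 = -0.618034, so π⊥(m,n) = m -0.618034·n.
#1 (-9,-15): internal coord -9 + (-15)·τ' = +0.270510; +0.270510 ∉ [-0.9, -0.3) → out
#2 (-9,-14): internal coord -9 + (-14)·τ' = -0.347524; -0.347524 ∈ [-0.9, -0.3) → IN Λ
#3 (6,13): internal coord 6 + (13)·τ' = -2.034442; -2.034442 ∉ [-0.9, -0.3) → out
#4 (-1,-8): internal coord -1 + (-8)·τ' = +3.944272; +3.944272 ∉ [-0.9, -0.3) → out
#5 (7,12): internal coord 7 + (12)·τ' = -0.416408; -0.416408 ∈ [-0.9, -0.3) → IN Λ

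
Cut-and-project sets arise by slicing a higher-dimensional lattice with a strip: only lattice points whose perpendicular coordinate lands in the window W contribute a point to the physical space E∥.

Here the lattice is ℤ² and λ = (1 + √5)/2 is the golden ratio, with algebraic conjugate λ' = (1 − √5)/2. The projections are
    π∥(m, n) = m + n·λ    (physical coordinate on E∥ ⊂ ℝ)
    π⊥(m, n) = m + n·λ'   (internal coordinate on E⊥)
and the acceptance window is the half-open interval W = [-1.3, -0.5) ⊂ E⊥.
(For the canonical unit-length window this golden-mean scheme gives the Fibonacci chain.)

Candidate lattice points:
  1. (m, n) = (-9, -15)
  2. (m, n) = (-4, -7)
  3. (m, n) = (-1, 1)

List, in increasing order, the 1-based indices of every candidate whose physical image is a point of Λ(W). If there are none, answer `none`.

Numerically λ ≈ 1.61803 and λ' = −1/λ ≈ -0.61803.
#1 (-9,-15): internal coord -9 + (-15)·λ' = +0.27051; +0.27051 ∉ [-1.3, -0.5) → out
#2 (-4,-7): internal coord -4 + (-7)·λ' = +0.32624; +0.32624 ∉ [-1.3, -0.5) → out
#3 (-1,1): internal coord -1 + (1)·λ' = -1.61803; -1.61803 ∉ [-1.3, -0.5) → out

none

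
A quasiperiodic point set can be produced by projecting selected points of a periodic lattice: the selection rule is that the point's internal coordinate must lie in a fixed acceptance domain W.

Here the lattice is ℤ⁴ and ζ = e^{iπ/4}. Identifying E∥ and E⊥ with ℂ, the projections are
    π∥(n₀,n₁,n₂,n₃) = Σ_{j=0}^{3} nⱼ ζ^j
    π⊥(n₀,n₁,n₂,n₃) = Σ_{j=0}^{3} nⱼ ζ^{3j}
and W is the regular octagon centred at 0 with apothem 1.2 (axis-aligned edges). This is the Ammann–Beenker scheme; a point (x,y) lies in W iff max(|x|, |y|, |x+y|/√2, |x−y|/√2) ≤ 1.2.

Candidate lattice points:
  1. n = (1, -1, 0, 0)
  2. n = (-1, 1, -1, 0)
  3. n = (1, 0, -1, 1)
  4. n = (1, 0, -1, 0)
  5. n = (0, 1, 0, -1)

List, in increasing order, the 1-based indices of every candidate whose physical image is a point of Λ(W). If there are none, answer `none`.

With ζ = e^{iπ/4} the internal vectors are ζ^0,ζ^3,ζ^6,ζ^9.
#1 (1, -1, 0, 0): internal (1.707107, -0.707107); octagon support 1.707107 vs apothem 1.2 → ∉ W
#2 (-1, 1, -1, 0): internal (-1.707107, 1.707107); octagon support 2.414214 vs apothem 1.2 → ∉ W
#3 (1, 0, -1, 1): internal (1.707107, 1.707107); octagon support 2.414214 vs apothem 1.2 → ∉ W
#4 (1, 0, -1, 0): internal (1.000000, 1.000000); octagon support 1.414214 vs apothem 1.2 → ∉ W
#5 (0, 1, 0, -1): internal (-1.414214, 0.000000); octagon support 1.414214 vs apothem 1.2 → ∉ W

none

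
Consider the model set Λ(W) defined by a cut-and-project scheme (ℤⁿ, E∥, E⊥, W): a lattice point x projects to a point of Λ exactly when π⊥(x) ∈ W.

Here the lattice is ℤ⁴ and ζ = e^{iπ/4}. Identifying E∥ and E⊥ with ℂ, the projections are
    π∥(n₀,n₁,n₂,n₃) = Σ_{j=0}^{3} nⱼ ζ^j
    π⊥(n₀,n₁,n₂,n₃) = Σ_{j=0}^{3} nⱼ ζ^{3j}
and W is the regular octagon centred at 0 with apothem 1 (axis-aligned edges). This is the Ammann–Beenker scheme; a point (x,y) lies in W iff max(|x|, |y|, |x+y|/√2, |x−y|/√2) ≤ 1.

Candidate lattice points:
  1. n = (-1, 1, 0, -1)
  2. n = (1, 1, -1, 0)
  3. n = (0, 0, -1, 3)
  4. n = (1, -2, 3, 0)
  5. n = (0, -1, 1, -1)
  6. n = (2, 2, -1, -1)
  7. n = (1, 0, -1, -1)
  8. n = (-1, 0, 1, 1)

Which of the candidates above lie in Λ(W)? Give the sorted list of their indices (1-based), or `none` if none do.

With ζ = e^{iπ/4} the internal vectors are ζ^0,ζ^3,ζ^6,ζ^9.
candidate 1: n = (-1, 1, 0, -1) → π⊥ ≈ (-2.4142, +0.0000); max(|x|,|y|,|x±y|/√2) = 2.4142 > 1 ⇒ ∉ W
candidate 2: n = (1, 1, -1, 0) → π⊥ ≈ (+0.2929, +1.7071); max(|x|,|y|,|x±y|/√2) = 1.7071 > 1 ⇒ ∉ W
candidate 3: n = (0, 0, -1, 3) → π⊥ ≈ (+2.1213, +3.1213); max(|x|,|y|,|x±y|/√2) = 3.7071 > 1 ⇒ ∉ W
candidate 4: n = (1, -2, 3, 0) → π⊥ ≈ (+2.4142, -4.4142); max(|x|,|y|,|x±y|/√2) = 4.8284 > 1 ⇒ ∉ W
candidate 5: n = (0, -1, 1, -1) → π⊥ ≈ (+0.0000, -2.4142); max(|x|,|y|,|x±y|/√2) = 2.4142 > 1 ⇒ ∉ W
candidate 6: n = (2, 2, -1, -1) → π⊥ ≈ (-0.1213, +1.7071); max(|x|,|y|,|x±y|/√2) = 1.7071 > 1 ⇒ ∉ W
candidate 7: n = (1, 0, -1, -1) → π⊥ ≈ (+0.2929, +0.2929); max(|x|,|y|,|x±y|/√2) = 0.4142 ≤ 1 ⇒ ∈ W
candidate 8: n = (-1, 0, 1, 1) → π⊥ ≈ (-0.2929, -0.2929); max(|x|,|y|,|x±y|/√2) = 0.4142 ≤ 1 ⇒ ∈ W

7, 8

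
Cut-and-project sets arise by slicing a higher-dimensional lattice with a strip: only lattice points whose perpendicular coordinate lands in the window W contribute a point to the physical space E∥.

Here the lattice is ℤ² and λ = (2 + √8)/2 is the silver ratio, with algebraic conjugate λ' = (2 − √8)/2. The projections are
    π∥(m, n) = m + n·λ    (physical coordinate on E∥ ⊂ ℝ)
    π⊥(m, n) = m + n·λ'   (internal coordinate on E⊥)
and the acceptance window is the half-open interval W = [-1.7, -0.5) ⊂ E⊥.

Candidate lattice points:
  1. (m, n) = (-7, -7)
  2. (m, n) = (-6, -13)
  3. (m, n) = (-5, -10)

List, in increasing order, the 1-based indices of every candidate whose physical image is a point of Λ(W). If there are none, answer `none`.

λ' = (2−√8)/2 ≈ -0.41421.
[1] lift (-7,-7): star map gives -4.10051; window check -1.7 ≤ -4.10051 < -0.5 is false → out
[2] lift (-6,-13): star map gives -0.61522; window check -1.7 ≤ -0.61522 < -0.5 is true → IN Λ
[3] lift (-5,-10): star map gives -0.85786; window check -1.7 ≤ -0.85786 < -0.5 is true → IN Λ

2, 3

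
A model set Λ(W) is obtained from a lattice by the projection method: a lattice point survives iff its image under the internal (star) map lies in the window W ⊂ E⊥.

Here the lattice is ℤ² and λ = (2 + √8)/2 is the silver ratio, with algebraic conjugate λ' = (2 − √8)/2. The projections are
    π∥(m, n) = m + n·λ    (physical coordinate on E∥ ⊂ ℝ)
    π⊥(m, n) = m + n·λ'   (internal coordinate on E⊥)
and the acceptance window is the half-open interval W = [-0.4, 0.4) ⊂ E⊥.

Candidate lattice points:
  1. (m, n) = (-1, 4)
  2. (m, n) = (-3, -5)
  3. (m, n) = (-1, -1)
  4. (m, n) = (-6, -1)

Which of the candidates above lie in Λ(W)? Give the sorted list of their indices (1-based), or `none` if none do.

none

Numerically λ ≈ 2.414214 and λ' = −1/λ ≈ -0.414214.
[1] lift (-1,4): star map gives -2.656854; window check -0.4 ≤ -2.656854 < 0.4 is false → out
[2] lift (-3,-5): star map gives -0.928932; window check -0.4 ≤ -0.928932 < 0.4 is false → out
[3] lift (-1,-1): star map gives -0.585786; window check -0.4 ≤ -0.585786 < 0.4 is false → out
[4] lift (-6,-1): star map gives -5.585786; window check -0.4 ≤ -5.585786 < 0.4 is false → out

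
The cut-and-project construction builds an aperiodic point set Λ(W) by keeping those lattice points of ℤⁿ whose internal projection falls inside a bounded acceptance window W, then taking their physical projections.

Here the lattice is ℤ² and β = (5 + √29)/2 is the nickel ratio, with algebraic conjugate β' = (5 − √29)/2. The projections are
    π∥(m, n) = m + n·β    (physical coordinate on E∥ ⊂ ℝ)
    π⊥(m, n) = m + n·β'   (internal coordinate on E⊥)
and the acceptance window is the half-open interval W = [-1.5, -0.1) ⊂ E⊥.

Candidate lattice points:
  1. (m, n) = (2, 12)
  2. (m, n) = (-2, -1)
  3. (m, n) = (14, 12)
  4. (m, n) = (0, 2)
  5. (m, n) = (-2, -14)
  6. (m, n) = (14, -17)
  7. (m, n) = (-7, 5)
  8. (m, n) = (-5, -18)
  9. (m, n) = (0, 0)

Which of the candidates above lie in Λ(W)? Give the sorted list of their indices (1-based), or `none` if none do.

Compute β' = (5−√29)/2 = -0.1926, so π⊥(m,n) = m -0.1926·n.
#1 (2,12): internal coord 2 + (12)·β' = -0.3110; -0.3110 ∈ [-1.5, -0.1) → IN Λ
#2 (-2,-1): internal coord -2 + (-1)·β' = -1.8074; -1.8074 ∉ [-1.5, -0.1) → out
#3 (14,12): internal coord 14 + (12)·β' = +11.6890; +11.6890 ∉ [-1.5, -0.1) → out
#4 (0,2): internal coord 0 + (2)·β' = -0.3852; -0.3852 ∈ [-1.5, -0.1) → IN Λ
#5 (-2,-14): internal coord -2 + (-14)·β' = +0.6962; +0.6962 ∉ [-1.5, -0.1) → out
#6 (14,-17): internal coord 14 + (-17)·β' = +17.2739; +17.2739 ∉ [-1.5, -0.1) → out
#7 (-7,5): internal coord -7 + (5)·β' = -7.9629; -7.9629 ∉ [-1.5, -0.1) → out
#8 (-5,-18): internal coord -5 + (-18)·β' = -1.5335; -1.5335 ∉ [-1.5, -0.1) → out
#9 (0,0): internal coord 0 + (0)·β' = +0.0000; +0.0000 ∉ [-1.5, -0.1) → out

1, 4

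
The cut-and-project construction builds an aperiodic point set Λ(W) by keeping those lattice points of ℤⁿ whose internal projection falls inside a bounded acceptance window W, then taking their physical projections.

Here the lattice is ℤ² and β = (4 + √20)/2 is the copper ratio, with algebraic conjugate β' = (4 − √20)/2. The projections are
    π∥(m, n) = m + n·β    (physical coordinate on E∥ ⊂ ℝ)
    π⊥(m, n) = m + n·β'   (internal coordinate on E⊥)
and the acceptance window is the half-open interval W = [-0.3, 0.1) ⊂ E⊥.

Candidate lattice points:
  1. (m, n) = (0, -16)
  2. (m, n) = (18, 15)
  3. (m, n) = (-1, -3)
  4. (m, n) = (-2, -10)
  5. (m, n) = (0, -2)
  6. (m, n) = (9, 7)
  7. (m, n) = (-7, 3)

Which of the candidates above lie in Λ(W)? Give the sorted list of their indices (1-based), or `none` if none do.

Compute β' = (4−√20)/2 = -0.23607, so π⊥(m,n) = m -0.23607·n.
[1] lift (0,-16): star map gives 3.77709; window check -0.3 ≤ 3.77709 < 0.1 is false → out
[2] lift (18,15): star map gives 14.45898; window check -0.3 ≤ 14.45898 < 0.1 is false → out
[3] lift (-1,-3): star map gives -0.29180; window check -0.3 ≤ -0.29180 < 0.1 is true → IN Λ
[4] lift (-2,-10): star map gives 0.36068; window check -0.3 ≤ 0.36068 < 0.1 is false → out
[5] lift (0,-2): star map gives 0.47214; window check -0.3 ≤ 0.47214 < 0.1 is false → out
[6] lift (9,7): star map gives 7.34752; window check -0.3 ≤ 7.34752 < 0.1 is false → out
[7] lift (-7,3): star map gives -7.70820; window check -0.3 ≤ -7.70820 < 0.1 is false → out

3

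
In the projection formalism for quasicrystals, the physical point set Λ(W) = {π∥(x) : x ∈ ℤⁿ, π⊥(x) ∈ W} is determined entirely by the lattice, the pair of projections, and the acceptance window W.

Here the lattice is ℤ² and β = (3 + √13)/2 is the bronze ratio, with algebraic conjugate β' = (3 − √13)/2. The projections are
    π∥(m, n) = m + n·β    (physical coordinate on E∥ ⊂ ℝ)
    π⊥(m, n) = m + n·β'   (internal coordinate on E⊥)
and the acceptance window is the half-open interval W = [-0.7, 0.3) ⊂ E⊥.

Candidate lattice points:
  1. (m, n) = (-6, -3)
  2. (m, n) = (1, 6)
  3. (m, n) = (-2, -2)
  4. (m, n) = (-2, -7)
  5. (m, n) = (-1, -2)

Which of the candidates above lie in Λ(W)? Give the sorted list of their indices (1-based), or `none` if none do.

4, 5

Compute β' = (3−√13)/2 = -0.3028, so π⊥(m,n) = m -0.3028·n.
[1] lift (-6,-3): star map gives -5.0917; window check -0.7 ≤ -5.0917 < 0.3 is false → out
[2] lift (1,6): star map gives -0.8167; window check -0.7 ≤ -0.8167 < 0.3 is false → out
[3] lift (-2,-2): star map gives -1.3944; window check -0.7 ≤ -1.3944 < 0.3 is false → out
[4] lift (-2,-7): star map gives 0.1194; window check -0.7 ≤ 0.1194 < 0.3 is true → IN Λ
[5] lift (-1,-2): star map gives -0.3944; window check -0.7 ≤ -0.3944 < 0.3 is true → IN Λ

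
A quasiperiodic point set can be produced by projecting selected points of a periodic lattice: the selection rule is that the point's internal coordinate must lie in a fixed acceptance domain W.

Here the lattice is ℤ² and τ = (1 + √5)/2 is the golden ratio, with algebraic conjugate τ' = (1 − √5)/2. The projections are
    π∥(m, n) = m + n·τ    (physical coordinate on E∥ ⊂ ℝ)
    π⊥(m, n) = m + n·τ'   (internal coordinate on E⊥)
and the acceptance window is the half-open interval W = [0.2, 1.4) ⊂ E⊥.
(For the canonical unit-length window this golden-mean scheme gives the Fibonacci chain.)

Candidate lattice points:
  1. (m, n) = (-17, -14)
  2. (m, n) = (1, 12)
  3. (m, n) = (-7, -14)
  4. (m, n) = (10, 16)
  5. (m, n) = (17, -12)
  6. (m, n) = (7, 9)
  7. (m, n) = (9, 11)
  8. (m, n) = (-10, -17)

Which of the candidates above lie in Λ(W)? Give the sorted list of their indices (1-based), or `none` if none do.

8

τ' = (1−√5)/2 ≈ -0.618034.
[1] lift (-17,-14): star map gives -8.347524; window check 0.2 ≤ -8.347524 < 1.4 is false → out
[2] lift (1,12): star map gives -6.416408; window check 0.2 ≤ -6.416408 < 1.4 is false → out
[3] lift (-7,-14): star map gives 1.652476; window check 0.2 ≤ 1.652476 < 1.4 is false → out
[4] lift (10,16): star map gives 0.111456; window check 0.2 ≤ 0.111456 < 1.4 is false → out
[5] lift (17,-12): star map gives 24.416408; window check 0.2 ≤ 24.416408 < 1.4 is false → out
[6] lift (7,9): star map gives 1.437694; window check 0.2 ≤ 1.437694 < 1.4 is false → out
[7] lift (9,11): star map gives 2.201626; window check 0.2 ≤ 2.201626 < 1.4 is false → out
[8] lift (-10,-17): star map gives 0.506578; window check 0.2 ≤ 0.506578 < 1.4 is true → IN Λ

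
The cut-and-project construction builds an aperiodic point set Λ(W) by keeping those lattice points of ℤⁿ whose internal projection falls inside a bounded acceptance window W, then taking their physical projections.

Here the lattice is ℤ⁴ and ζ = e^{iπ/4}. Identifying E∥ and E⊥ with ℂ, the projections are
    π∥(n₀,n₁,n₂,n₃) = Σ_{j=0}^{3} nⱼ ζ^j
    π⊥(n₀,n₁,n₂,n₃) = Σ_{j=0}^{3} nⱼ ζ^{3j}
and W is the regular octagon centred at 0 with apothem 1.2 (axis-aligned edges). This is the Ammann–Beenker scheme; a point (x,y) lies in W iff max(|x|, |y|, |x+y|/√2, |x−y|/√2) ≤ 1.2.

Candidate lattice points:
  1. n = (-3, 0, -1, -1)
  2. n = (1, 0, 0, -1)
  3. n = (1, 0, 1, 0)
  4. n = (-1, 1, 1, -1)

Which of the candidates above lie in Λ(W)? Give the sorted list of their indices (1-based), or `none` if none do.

2

π⊥(n) = n₀ + n₁ζ³ + n₂ζ⁶ + n₃ζ⁹ where ζ = e^{iπ/4}.
candidate 1: n = (-3, 0, -1, -1) → π⊥ ≈ (-3.7071, +0.2929); max(|x|,|y|,|x±y|/√2) = 3.7071 > 1.2 ⇒ ∉ W
candidate 2: n = (1, 0, 0, -1) → π⊥ ≈ (+0.2929, -0.7071); max(|x|,|y|,|x±y|/√2) = 0.7071 ≤ 1.2 ⇒ ∈ W
candidate 3: n = (1, 0, 1, 0) → π⊥ ≈ (+1.0000, -1.0000); max(|x|,|y|,|x±y|/√2) = 1.4142 > 1.2 ⇒ ∉ W
candidate 4: n = (-1, 1, 1, -1) → π⊥ ≈ (-2.4142, -1.0000); max(|x|,|y|,|x±y|/√2) = 2.4142 > 1.2 ⇒ ∉ W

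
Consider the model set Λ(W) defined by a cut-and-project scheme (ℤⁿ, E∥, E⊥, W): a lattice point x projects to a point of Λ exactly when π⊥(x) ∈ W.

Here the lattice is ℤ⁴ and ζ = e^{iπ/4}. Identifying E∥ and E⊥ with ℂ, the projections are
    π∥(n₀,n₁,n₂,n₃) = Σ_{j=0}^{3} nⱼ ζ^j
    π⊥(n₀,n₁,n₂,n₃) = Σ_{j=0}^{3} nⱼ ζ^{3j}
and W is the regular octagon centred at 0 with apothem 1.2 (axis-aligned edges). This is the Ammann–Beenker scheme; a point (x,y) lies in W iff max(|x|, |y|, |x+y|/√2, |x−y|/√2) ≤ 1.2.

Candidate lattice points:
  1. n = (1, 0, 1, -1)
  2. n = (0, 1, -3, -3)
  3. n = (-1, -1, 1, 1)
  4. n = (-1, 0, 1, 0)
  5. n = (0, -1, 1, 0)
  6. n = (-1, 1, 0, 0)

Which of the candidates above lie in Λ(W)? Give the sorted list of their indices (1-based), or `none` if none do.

3

Internal map: ζ^{3j} for j=0..3 gives (1,0), (−√2/2,√2/2), (0,−1), (√2/2,√2/2).
#1 (1, 0, 1, -1): internal (0.29289, -1.70711); octagon support 1.70711 vs apothem 1.2 → ∉ W
#2 (0, 1, -3, -3): internal (-2.82843, 1.58579); octagon support 3.12132 vs apothem 1.2 → ∉ W
#3 (-1, -1, 1, 1): internal (0.41421, -1.00000); octagon support 1.00000 vs apothem 1.2 → ∈ W
#4 (-1, 0, 1, 0): internal (-1.00000, -1.00000); octagon support 1.41421 vs apothem 1.2 → ∉ W
#5 (0, -1, 1, 0): internal (0.70711, -1.70711); octagon support 1.70711 vs apothem 1.2 → ∉ W
#6 (-1, 1, 0, 0): internal (-1.70711, 0.70711); octagon support 1.70711 vs apothem 1.2 → ∉ W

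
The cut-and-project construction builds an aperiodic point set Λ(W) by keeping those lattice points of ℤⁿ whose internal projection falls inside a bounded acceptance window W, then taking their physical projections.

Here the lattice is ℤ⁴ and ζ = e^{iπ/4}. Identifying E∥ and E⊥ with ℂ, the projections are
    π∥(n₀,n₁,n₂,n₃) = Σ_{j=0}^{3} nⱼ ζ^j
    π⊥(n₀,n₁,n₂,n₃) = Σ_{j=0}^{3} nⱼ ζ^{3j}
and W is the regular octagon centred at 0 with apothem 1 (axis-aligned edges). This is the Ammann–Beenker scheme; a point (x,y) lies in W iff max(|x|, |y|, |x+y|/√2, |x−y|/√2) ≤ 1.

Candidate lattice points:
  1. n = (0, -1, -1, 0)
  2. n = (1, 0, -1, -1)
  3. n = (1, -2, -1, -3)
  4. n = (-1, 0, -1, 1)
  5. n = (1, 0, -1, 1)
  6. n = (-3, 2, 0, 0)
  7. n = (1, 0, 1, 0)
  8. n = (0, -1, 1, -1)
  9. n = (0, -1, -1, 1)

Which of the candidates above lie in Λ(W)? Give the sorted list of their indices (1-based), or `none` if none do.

Internal map: ζ^{3j} for j=0..3 gives (1,0), (−√2/2,√2/2), (0,−1), (√2/2,√2/2).
#1 (0, -1, -1, 0): internal (0.7071, 0.2929); octagon support 0.7071 vs apothem 1 → ∈ W
#2 (1, 0, -1, -1): internal (0.2929, 0.2929); octagon support 0.4142 vs apothem 1 → ∈ W
#3 (1, -2, -1, -3): internal (0.2929, -2.5355); octagon support 2.5355 vs apothem 1 → ∉ W
#4 (-1, 0, -1, 1): internal (-0.2929, 1.7071); octagon support 1.7071 vs apothem 1 → ∉ W
#5 (1, 0, -1, 1): internal (1.7071, 1.7071); octagon support 2.4142 vs apothem 1 → ∉ W
#6 (-3, 2, 0, 0): internal (-4.4142, 1.4142); octagon support 4.4142 vs apothem 1 → ∉ W
#7 (1, 0, 1, 0): internal (1.0000, -1.0000); octagon support 1.4142 vs apothem 1 → ∉ W
#8 (0, -1, 1, -1): internal (0.0000, -2.4142); octagon support 2.4142 vs apothem 1 → ∉ W
#9 (0, -1, -1, 1): internal (1.4142, 1.0000); octagon support 1.7071 vs apothem 1 → ∉ W

1, 2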